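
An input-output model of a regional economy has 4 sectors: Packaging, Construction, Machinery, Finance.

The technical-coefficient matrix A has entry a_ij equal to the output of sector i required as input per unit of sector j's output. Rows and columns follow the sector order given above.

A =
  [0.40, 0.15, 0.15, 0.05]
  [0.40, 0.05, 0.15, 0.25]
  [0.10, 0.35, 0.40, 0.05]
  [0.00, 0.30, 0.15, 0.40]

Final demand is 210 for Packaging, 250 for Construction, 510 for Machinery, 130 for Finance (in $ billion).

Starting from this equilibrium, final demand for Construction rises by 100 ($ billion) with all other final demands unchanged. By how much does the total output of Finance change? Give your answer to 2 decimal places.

I − A =
  [   0.60    -0.15    -0.15    -0.05]
  [  -0.40     0.95    -0.15    -0.25]
  [  -0.10    -0.35     0.60    -0.05]
  [   0.00    -0.30    -0.15     0.60]
Compute the cofactors C_ij = (−1)^(i+j)·(3×3 minor ij) of I−A; the adjugate is their transpose:
adj(I−A) = Cᵀ =
  [ 0.24300   0.09825   0.10275   0.06975]
  [ 0.15375   0.20175   0.11550   0.10650]
  [ 0.13950   0.14550   0.25500   0.09350]
  [ 0.11175   0.13725   0.12150   0.23700]
det(I−A) = Σ_j (I−A)_1j·C_1j = (0.60)(0.24300) + (-0.15)(0.15375) + (-0.15)(0.13950) + (-0.05)(0.11175) = 0.096225
(I − A)⁻¹ = adj(I−A) / det(I−A) ≈
  [   2.5253     1.0210     1.0678     0.7249]
  [   1.5978     2.0966     1.2003     1.1068]
  [   1.4497     1.5121     2.6500     0.9717]
  [   1.1613     1.4263     1.2627     2.4630]
Δx = (I − A)⁻¹ Δd with Δd having +100 in the Construction component and 0 elsewhere.
So Δx_4 = L_42 · (+100), where L_42 = adj(I−A)_42 / det(I−A) = 0.13725 / 0.096225.
Δx_4 = 0.13725 × (+100) / 0.096225 = 13.725 / 0.096225 ≈ 142.63.

Δx_4 = 142.63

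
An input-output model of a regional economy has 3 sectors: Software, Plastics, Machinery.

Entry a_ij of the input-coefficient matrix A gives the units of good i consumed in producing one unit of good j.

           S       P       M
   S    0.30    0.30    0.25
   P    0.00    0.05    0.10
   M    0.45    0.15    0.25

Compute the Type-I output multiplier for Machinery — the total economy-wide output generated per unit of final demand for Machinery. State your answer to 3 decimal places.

m_M = 2.725

I − A =
  [   0.70    -0.30    -0.25]
  [   0.00     0.95    -0.10]
  [  -0.45    -0.15     0.75]
Cofactors of I−A, C_ij = (−1)^(i+j)·(minor ij) (rows/columns in the sector order above):
  C_11 = (0.95)(0.75) − (-0.10)(-0.15) = 0.6975
  C_12 = −[(0.00)(0.75) − (-0.10)(-0.45)] = 0.0450
  C_13 = (0.00)(-0.15) − (0.95)(-0.45) = 0.4275
  C_21 = −[(-0.30)(0.75) − (-0.25)(-0.15)] = 0.2625
  C_22 = (0.70)(0.75) − (-0.25)(-0.45) = 0.4125
  C_23 = −[(0.70)(-0.15) − (-0.30)(-0.45)] = 0.2400
  C_31 = (-0.30)(-0.10) − (-0.25)(0.95) = 0.2675
  C_32 = −[(0.70)(-0.10) − (-0.25)(0.00)] = 0.0700
  C_33 = (0.70)(0.95) − (-0.30)(0.00) = 0.6650
det(I−A) = Σ_j (I−A)_1j·C_1j = (0.70)(0.6975) + (-0.30)(0.0450) + (-0.25)(0.4275) = 0.367875
adj(I−A) = Cᵀ =
  [ 0.6975   0.2625   0.2675]
  [ 0.0450   0.4125   0.0700]
  [ 0.4275   0.2400   0.6650]
(I − A)⁻¹ = adj(I−A) / det(I−A) ≈
  [   1.8960     0.7136     0.7271]
  [   0.1223     1.1213     0.1903]
  [   1.1621     0.6524     1.8077]
The output multiplier for sector j is the column-j sum of the Leontief inverse (I − A)⁻¹ = adj(I−A) / det(I−A).
Column M of adj(I−A): (0.2675, 0.0700, 0.6650); det(I−A) = 0.367875.
m_M = (0.2675 + 0.0700 + 0.6650) / 0.367875 = 1.0025 / 0.367875 ≈ 2.725.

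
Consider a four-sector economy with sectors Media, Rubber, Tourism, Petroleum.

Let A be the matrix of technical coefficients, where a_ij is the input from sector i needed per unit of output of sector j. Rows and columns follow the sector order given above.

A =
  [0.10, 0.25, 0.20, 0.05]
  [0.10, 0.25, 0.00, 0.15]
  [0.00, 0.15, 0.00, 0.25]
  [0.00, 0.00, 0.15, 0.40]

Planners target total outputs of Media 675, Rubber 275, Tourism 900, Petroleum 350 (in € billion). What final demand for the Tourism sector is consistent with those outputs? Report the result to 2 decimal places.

d_3 = 771.25

I − A =
  [   0.90    -0.25    -0.20    -0.05]
  [  -0.10     0.75     0.00    -0.15]
  [   0.00    -0.15     1.00    -0.25]
  [   0.00     0.00    -0.15     0.60]
d = (I − A) x:
  d_1 = (+0.90)·675 + (-0.25)·275 + (-0.20)·900 + (-0.05)·350 = 341.25
  d_2 = (-0.10)·675 + (+0.75)·275 + (+0.00)·900 + (-0.15)·350 = 86.25
  d_3 = (+0.00)·675 + (-0.15)·275 + (+1.00)·900 + (-0.25)·350 = 771.25
  d_4 = (+0.00)·675 + (+0.00)·275 + (-0.15)·900 + (+0.60)·350 = 75.00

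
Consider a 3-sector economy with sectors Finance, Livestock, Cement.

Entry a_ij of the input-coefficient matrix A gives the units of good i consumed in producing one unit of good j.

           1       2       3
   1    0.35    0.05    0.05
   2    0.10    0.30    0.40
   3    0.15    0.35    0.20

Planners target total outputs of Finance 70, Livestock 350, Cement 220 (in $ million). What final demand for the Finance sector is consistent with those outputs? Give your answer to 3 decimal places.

d_1 = 17.000

I − A =
  [   0.65    -0.05    -0.05]
  [  -0.10     0.70    -0.40]
  [  -0.15    -0.35     0.80]
d = (I − A) x:
  d_1 = (+0.65)·70 + (-0.05)·350 + (-0.05)·220 = 17.000
  d_2 = (-0.10)·70 + (+0.70)·350 + (-0.40)·220 = 150.000
  d_3 = (-0.15)·70 + (-0.35)·350 + (+0.80)·220 = 43.000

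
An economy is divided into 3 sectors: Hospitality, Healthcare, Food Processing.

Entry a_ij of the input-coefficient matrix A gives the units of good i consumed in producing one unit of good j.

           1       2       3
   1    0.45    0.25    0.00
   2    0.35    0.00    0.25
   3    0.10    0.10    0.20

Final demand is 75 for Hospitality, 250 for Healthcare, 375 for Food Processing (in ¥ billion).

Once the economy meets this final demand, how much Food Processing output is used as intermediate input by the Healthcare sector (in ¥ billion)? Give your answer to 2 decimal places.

I − A =
  [   0.55    -0.25     0.00]
  [  -0.35     1.00    -0.25]
  [  -0.10    -0.10     0.80]
Cofactors of I−A, C_ij = (−1)^(i+j)·(minor ij) (rows/columns in the sector order above):
  C_11 = (1.00)(0.80) − (-0.25)(-0.10) = 0.7750
  C_12 = −[(-0.35)(0.80) − (-0.25)(-0.10)] = 0.3050
  C_13 = (-0.35)(-0.10) − (1.00)(-0.10) = 0.1350
  C_21 = −[(-0.25)(0.80) − (0.00)(-0.10)] = 0.2000
  C_22 = (0.55)(0.80) − (0.00)(-0.10) = 0.4400
  C_23 = −[(0.55)(-0.10) − (-0.25)(-0.10)] = 0.0800
  C_31 = (-0.25)(-0.25) − (0.00)(1.00) = 0.0625
  C_32 = −[(0.55)(-0.25) − (0.00)(-0.35)] = 0.1375
  C_33 = (0.55)(1.00) − (-0.25)(-0.35) = 0.4625
det(I−A) = Σ_j (I−A)_1j·C_1j = (0.55)(0.7750) + (-0.25)(0.3050) + (0.00)(0.1350) = 0.3500
adj(I−A) = Cᵀ =
  [ 0.7750   0.2000   0.0625]
  [ 0.3050   0.4400   0.1375]
  [ 0.1350   0.0800   0.4625]
(I − A)⁻¹ = adj(I−A) / det(I−A) ≈
  [   2.2143     0.5714     0.1786]
  [   0.8714     1.2571     0.3929]
  [   0.3857     0.2286     1.3214]
First solve x = (I − A)⁻¹ d = adj(I−A)·d / det(I−A); in particular x_2 = (0.3050·75 + 0.4400·250 + 0.1375·375) / 0.3500 = 184.4375 / 0.3500 ≈ 526.9643.
Intermediate flow from 3 to 2: z_32 = a_32 · x_2 = 0.10 × 184.4375 / 0.3500 = 18.44375 / 0.3500 ≈ 52.70.

z_32 = 52.70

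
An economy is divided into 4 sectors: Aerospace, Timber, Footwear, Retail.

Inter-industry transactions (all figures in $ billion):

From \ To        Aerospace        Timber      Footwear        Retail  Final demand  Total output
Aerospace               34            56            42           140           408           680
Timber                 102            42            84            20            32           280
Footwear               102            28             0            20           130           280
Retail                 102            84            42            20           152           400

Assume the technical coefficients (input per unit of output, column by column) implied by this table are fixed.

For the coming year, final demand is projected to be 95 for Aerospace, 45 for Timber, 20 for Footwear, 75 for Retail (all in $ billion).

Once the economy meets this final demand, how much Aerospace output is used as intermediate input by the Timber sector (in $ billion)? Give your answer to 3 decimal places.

z_AT = 24.234

Technical coefficients a_ij = z_ij / X_j:
  a_AA = 34/680 = 0.05, a_TA = 102/680 = 0.15, a_FA = 102/680 = 0.15, a_RA = 102/680 = 0.15
  a_AT = 56/280 = 0.20, a_TT = 42/280 = 0.15, a_FT = 28/280 = 0.10, a_RT = 84/280 = 0.30
  a_AF = 42/280 = 0.15, a_TF = 84/280 = 0.30, a_FF = 0/280 = 0.00, a_RF = 42/280 = 0.15
  a_AR = 140/400 = 0.35, a_TR = 20/400 = 0.05, a_FR = 20/400 = 0.05, a_RR = 20/400 = 0.05
I − A =
  [   0.95    -0.20    -0.15    -0.35]
  [  -0.15     0.85    -0.30    -0.05]
  [  -0.15    -0.10     1.00    -0.05]
  [  -0.15    -0.30    -0.15     0.95]
Compute the cofactors C_ij = (−1)^(i+j)·(3×3 minor ij) of I−A; the adjugate is their transpose:
adj(I−A) = Cᵀ =
  [ 0.752375   0.315250   0.253500   0.307125]
  [ 0.195000   0.812500   0.292500   0.130000]
  [ 0.142500   0.145000   0.662500   0.095000]
  [ 0.202875   0.329250   0.237000   0.718625]
det(I−A) = Σ_j (I−A)_1j·C_1j = (0.95)(0.752375) + (-0.20)(0.195000) + (-0.15)(0.142500) + (-0.35)(0.202875) = 0.583375
(I − A)⁻¹ = adj(I−A) / det(I−A) ≈
  [   1.2897     0.5404     0.4345     0.5265]
  [   0.3343     1.3928     0.5014     0.2228]
  [   0.2443     0.2486     1.1356     0.1628]
  [   0.3478     0.5644     0.4063     1.2318]
First solve x = (I − A)⁻¹ d = adj(I−A)·d / det(I−A); in particular x_T = (0.195000·95 + 0.812500·45 + 0.292500·20 + 0.130000·75) / 0.583375 = 70.6875 / 0.583375 ≈ 121.16992.
Intermediate flow from A to T: z_AT = a_AT · x_T = 0.20 × 70.6875 / 0.583375 = 14.1375 / 0.583375 ≈ 24.234.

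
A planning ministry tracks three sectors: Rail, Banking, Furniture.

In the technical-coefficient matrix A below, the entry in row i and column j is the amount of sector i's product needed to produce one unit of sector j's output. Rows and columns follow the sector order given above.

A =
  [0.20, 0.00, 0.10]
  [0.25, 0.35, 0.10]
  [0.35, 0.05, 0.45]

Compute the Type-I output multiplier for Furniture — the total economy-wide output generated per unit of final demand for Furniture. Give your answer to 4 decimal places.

I − A =
  [   0.80     0.00    -0.10]
  [  -0.25     0.65    -0.10]
  [  -0.35    -0.05     0.55]
Cofactors of I−A, C_ij = (−1)^(i+j)·(minor ij) (rows/columns in the sector order above):
  C_11 = (0.65)(0.55) − (-0.10)(-0.05) = 0.3525
  C_12 = −[(-0.25)(0.55) − (-0.10)(-0.35)] = 0.1725
  C_13 = (-0.25)(-0.05) − (0.65)(-0.35) = 0.2400
  C_21 = −[(0.00)(0.55) − (-0.10)(-0.05)] = 0.0050
  C_22 = (0.80)(0.55) − (-0.10)(-0.35) = 0.4050
  C_23 = −[(0.80)(-0.05) − (0.00)(-0.35)] = 0.0400
  C_31 = (0.00)(-0.10) − (-0.10)(0.65) = 0.0650
  C_32 = −[(0.80)(-0.10) − (-0.10)(-0.25)] = 0.1050
  C_33 = (0.80)(0.65) − (0.00)(-0.25) = 0.5200
det(I−A) = Σ_j (I−A)_1j·C_1j = (0.80)(0.3525) + (0.00)(0.1725) + (-0.10)(0.2400) = 0.2580
adj(I−A) = Cᵀ =
  [ 0.3525   0.0050   0.0650]
  [ 0.1725   0.4050   0.1050]
  [ 0.2400   0.0400   0.5200]
(I − A)⁻¹ = adj(I−A) / det(I−A) ≈
  [   1.36628     0.01938     0.25194]
  [   0.66860     1.56977     0.40698]
  [   0.93023     0.15504     2.01550]
The output multiplier for sector j is the column-j sum of the Leontief inverse (I − A)⁻¹ = adj(I−A) / det(I−A).
Column 3 of adj(I−A): (0.0650, 0.1050, 0.5200); det(I−A) = 0.2580.
m_3 = (0.0650 + 0.1050 + 0.5200) / 0.2580 = 0.69 / 0.2580 ≈ 2.6744.

m_3 = 2.6744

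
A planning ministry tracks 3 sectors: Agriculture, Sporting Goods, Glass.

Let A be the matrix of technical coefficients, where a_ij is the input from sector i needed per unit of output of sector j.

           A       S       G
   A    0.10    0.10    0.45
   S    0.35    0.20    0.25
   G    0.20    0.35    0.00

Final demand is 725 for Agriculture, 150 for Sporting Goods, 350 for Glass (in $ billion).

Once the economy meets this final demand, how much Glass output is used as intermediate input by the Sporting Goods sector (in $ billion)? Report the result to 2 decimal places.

I − A =
  [   0.90    -0.10    -0.45]
  [  -0.35     0.80    -0.25]
  [  -0.20    -0.35     1.00]
Cofactors of I−A, C_ij = (−1)^(i+j)·(minor ij) (rows/columns in the sector order above):
  C_11 = (0.80)(1.00) − (-0.25)(-0.35) = 0.7125
  C_12 = −[(-0.35)(1.00) − (-0.25)(-0.20)] = 0.4000
  C_13 = (-0.35)(-0.35) − (0.80)(-0.20) = 0.2825
  C_21 = −[(-0.10)(1.00) − (-0.45)(-0.35)] = 0.2575
  C_22 = (0.90)(1.00) − (-0.45)(-0.20) = 0.8100
  C_23 = −[(0.90)(-0.35) − (-0.10)(-0.20)] = 0.3350
  C_31 = (-0.10)(-0.25) − (-0.45)(0.80) = 0.3850
  C_32 = −[(0.90)(-0.25) − (-0.45)(-0.35)] = 0.3825
  C_33 = (0.90)(0.80) − (-0.10)(-0.35) = 0.6850
det(I−A) = Σ_j (I−A)_1j·C_1j = (0.90)(0.7125) + (-0.10)(0.4000) + (-0.45)(0.2825) = 0.474125
adj(I−A) = Cᵀ =
  [ 0.7125   0.2575   0.3850]
  [ 0.4000   0.8100   0.3825]
  [ 0.2825   0.3350   0.6850]
(I − A)⁻¹ = adj(I−A) / det(I−A) ≈
  [   1.5028     0.5431     0.8120]
  [   0.8437     1.7084     0.8067]
  [   0.5958     0.7066     1.4448]
First solve x = (I − A)⁻¹ d = adj(I−A)·d / det(I−A); in particular x_S = (0.4000·725 + 0.8100·150 + 0.3825·350) / 0.474125 = 545.375 / 0.474125 ≈ 1150.2768.
Intermediate flow from G to S: z_GS = a_GS · x_S = 0.35 × 545.375 / 0.474125 = 190.88125 / 0.474125 ≈ 402.60.

z_GS = 402.60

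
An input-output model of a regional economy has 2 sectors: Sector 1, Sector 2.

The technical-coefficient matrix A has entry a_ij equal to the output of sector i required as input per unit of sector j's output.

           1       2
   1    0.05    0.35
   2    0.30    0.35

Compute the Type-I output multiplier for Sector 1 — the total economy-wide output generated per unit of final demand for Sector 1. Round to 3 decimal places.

m_1 = 1.854

I − A =
  [   0.95    -0.35]
  [  -0.30     0.65]
det(I−A) = (0.95)(0.65) − (-0.35)(-0.30) = 0.5125
adj(I−A) = [[0.65, 0.35], [0.30, 0.95]]
(I − A)⁻¹ = adj(I−A) / det(I−A) ≈
  [   1.2683     0.6829]
  [   0.5854     1.8537]
The output multiplier for sector j is the column-j sum of the Leontief inverse (I − A)⁻¹ = adj(I−A) / det(I−A).
Column 1 of adj(I−A): (0.65, 0.30); det(I−A) = 0.5125.
m_1 = (0.65 + 0.30) / 0.5125 = 0.95 / 0.5125 ≈ 1.854.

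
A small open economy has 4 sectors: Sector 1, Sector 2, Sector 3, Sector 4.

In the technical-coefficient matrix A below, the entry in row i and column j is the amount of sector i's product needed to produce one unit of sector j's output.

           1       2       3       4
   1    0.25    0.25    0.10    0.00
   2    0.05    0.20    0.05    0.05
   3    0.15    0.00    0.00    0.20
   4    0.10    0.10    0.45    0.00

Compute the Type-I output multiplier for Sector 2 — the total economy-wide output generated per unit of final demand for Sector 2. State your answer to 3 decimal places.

I − A =
  [   0.75    -0.25    -0.10     0.00]
  [  -0.05     0.80    -0.05    -0.05]
  [  -0.15     0.00     1.00    -0.20]
  [  -0.10    -0.10    -0.45     1.00]
Compute the cofactors C_ij = (−1)^(i+j)·(3×3 minor ij) of I−A; the adjugate is their transpose:
adj(I−A) = Cᵀ =
  [ 0.722000   0.229500   0.097625   0.031000]
  [ 0.062375   0.665500   0.059875   0.045250]
  [ 0.136250   0.057500   0.582500   0.119375]
  [ 0.139750   0.115375   0.277875   0.573625]
det(I−A) = Σ_j (I−A)_1j·C_1j = (0.75)(0.722000) + (-0.25)(0.062375) + (-0.10)(0.136250) + (0.00)(0.139750) = 0.51228125
(I − A)⁻¹ = adj(I−A) / det(I−A) ≈
  [   1.4094     0.4480     0.1906     0.0605]
  [   0.1218     1.2991     0.1169     0.0883]
  [   0.2660     0.1122     1.1371     0.2330]
  [   0.2728     0.2252     0.5424     1.1197]
The output multiplier for sector j is the column-j sum of the Leontief inverse (I − A)⁻¹ = adj(I−A) / det(I−A).
Column 2 of adj(I−A): (0.229500, 0.665500, 0.057500, 0.115375); det(I−A) = 0.51228125.
m_2 = (0.229500 + 0.665500 + 0.057500 + 0.115375) / 0.51228125 = 1.067875 / 0.51228125 ≈ 2.085.

m_2 = 2.085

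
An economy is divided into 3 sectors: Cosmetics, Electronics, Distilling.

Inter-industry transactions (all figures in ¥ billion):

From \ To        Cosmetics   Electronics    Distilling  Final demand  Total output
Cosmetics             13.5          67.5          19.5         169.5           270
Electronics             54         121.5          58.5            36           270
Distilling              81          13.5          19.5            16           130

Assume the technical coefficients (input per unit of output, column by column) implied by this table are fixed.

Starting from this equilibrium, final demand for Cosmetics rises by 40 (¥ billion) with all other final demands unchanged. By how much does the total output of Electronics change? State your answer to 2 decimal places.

Δx_E = 38.10

Technical coefficients a_ij = z_ij / X_j:
  a_CC = 13.5/270 = 0.05, a_EC = 54/270 = 0.20, a_DC = 81/270 = 0.30
  a_CE = 67.5/270 = 0.25, a_EE = 121.5/270 = 0.45, a_DE = 13.5/270 = 0.05
  a_CD = 19.5/130 = 0.15, a_ED = 58.5/130 = 0.45, a_DD = 19.5/130 = 0.15
I − A =
  [   0.95    -0.25    -0.15]
  [  -0.20     0.55    -0.45]
  [  -0.30    -0.05     0.85]
Cofactors of I−A, C_ij = (−1)^(i+j)·(minor ij) (rows/columns in the sector order above):
  C_11 = (0.55)(0.85) − (-0.45)(-0.05) = 0.4450
  C_12 = −[(-0.20)(0.85) − (-0.45)(-0.30)] = 0.3050
  C_13 = (-0.20)(-0.05) − (0.55)(-0.30) = 0.1750
  C_21 = −[(-0.25)(0.85) − (-0.15)(-0.05)] = 0.2200
  C_22 = (0.95)(0.85) − (-0.15)(-0.30) = 0.7625
  C_23 = −[(0.95)(-0.05) − (-0.25)(-0.30)] = 0.1225
  C_31 = (-0.25)(-0.45) − (-0.15)(0.55) = 0.1950
  C_32 = −[(0.95)(-0.45) − (-0.15)(-0.20)] = 0.4575
  C_33 = (0.95)(0.55) − (-0.25)(-0.20) = 0.4725
det(I−A) = Σ_j (I−A)_1j·C_1j = (0.95)(0.4450) + (-0.25)(0.3050) + (-0.15)(0.1750) = 0.32025
adj(I−A) = Cᵀ =
  [ 0.4450   0.2200   0.1950]
  [ 0.3050   0.7625   0.4575]
  [ 0.1750   0.1225   0.4725]
(I − A)⁻¹ = adj(I−A) / det(I−A) ≈
  [   1.3895     0.6870     0.6089]
  [   0.9524     2.3810     1.4286]
  [   0.5464     0.3825     1.4754]
Δx = (I − A)⁻¹ Δd with Δd having +40 in the Cosmetics component and 0 elsewhere.
So Δx_E = L_EC · (+40), where L_EC = adj(I−A)_EC / det(I−A) = 0.3050 / 0.32025.
Δx_E = 0.3050 × (+40) / 0.32025 = 12.20 / 0.32025 ≈ 38.10.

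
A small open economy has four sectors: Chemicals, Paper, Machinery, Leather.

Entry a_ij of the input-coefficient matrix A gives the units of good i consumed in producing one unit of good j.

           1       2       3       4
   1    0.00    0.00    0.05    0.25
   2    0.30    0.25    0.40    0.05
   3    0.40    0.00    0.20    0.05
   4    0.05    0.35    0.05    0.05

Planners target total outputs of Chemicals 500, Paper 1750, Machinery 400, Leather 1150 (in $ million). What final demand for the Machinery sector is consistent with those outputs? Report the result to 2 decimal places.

I − A =
  [   1.00     0.00    -0.05    -0.25]
  [  -0.30     0.75    -0.40    -0.05]
  [  -0.40     0.00     0.80    -0.05]
  [  -0.05    -0.35    -0.05     0.95]
d = (I − A) x:
  d_1 = (+1.00)·500 + (+0.00)·1750 + (-0.05)·400 + (-0.25)·1150 = 192.50
  d_2 = (-0.30)·500 + (+0.75)·1750 + (-0.40)·400 + (-0.05)·1150 = 945.00
  d_3 = (-0.40)·500 + (+0.00)·1750 + (+0.80)·400 + (-0.05)·1150 = 62.50
  d_4 = (-0.05)·500 + (-0.35)·1750 + (-0.05)·400 + (+0.95)·1150 = 435.00

d_3 = 62.50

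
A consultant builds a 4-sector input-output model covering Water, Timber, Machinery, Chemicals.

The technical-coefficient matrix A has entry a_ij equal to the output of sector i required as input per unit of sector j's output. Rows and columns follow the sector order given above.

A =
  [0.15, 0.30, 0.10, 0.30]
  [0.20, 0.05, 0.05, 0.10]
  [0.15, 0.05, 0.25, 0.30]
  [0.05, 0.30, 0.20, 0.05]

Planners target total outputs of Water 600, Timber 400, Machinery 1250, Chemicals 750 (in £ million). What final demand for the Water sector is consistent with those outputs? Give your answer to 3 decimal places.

d_1 = 40.000

I − A =
  [   0.85    -0.30    -0.10    -0.30]
  [  -0.20     0.95    -0.05    -0.10]
  [  -0.15    -0.05     0.75    -0.30]
  [  -0.05    -0.30    -0.20     0.95]
d = (I − A) x:
  d_1 = (+0.85)·600 + (-0.30)·400 + (-0.10)·1250 + (-0.30)·750 = 40.000
  d_2 = (-0.20)·600 + (+0.95)·400 + (-0.05)·1250 + (-0.10)·750 = 122.500
  d_3 = (-0.15)·600 + (-0.05)·400 + (+0.75)·1250 + (-0.30)·750 = 602.500
  d_4 = (-0.05)·600 + (-0.30)·400 + (-0.20)·1250 + (+0.95)·750 = 312.500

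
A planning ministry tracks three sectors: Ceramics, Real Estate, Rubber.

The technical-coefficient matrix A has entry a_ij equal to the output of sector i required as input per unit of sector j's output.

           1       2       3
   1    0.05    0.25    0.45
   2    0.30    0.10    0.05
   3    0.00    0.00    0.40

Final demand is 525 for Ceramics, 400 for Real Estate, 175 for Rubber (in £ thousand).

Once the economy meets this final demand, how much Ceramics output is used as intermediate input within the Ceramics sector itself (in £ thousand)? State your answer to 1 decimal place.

I − A =
  [   0.95    -0.25    -0.45]
  [  -0.30     0.90    -0.05]
  [   0.00     0.00     0.60]
Cofactors of I−A, C_ij = (−1)^(i+j)·(minor ij) (rows/columns in the sector order above):
  C_11 = (0.90)(0.60) − (-0.05)(0.00) = 0.5400
  C_12 = −[(-0.30)(0.60) − (-0.05)(0.00)] = 0.1800
  C_13 = (-0.30)(0.00) − (0.90)(0.00) = 0.0000
  C_21 = −[(-0.25)(0.60) − (-0.45)(0.00)] = 0.1500
  C_22 = (0.95)(0.60) − (-0.45)(0.00) = 0.5700
  C_23 = −[(0.95)(0.00) − (-0.25)(0.00)] = 0.0000
  C_31 = (-0.25)(-0.05) − (-0.45)(0.90) = 0.4175
  C_32 = −[(0.95)(-0.05) − (-0.45)(-0.30)] = 0.1825
  C_33 = (0.95)(0.90) − (-0.25)(-0.30) = 0.7800
det(I−A) = Σ_j (I−A)_1j·C_1j = (0.95)(0.5400) + (-0.25)(0.1800) + (-0.45)(0.0000) = 0.4680
adj(I−A) = Cᵀ =
  [ 0.5400   0.1500   0.4175]
  [ 0.1800   0.5700   0.1825]
  [ 0.0000   0.0000   0.7800]
(I − A)⁻¹ = adj(I−A) / det(I−A) ≈
  [   1.1538     0.3205     0.8921]
  [   0.3846     1.2179     0.3900]
  [   0.0000     0.0000     1.6667]
First solve x = (I − A)⁻¹ d = adj(I−A)·d / det(I−A); in particular x_1 = (0.5400·525 + 0.1500·400 + 0.4175·175) / 0.4680 = 416.5625 / 0.4680 ≈ 890.091.
Intermediate flow from 1 to 1: z_11 = a_11 · x_1 = 0.05 × 416.5625 / 0.4680 = 20.828125 / 0.4680 ≈ 44.5.

z_11 = 44.5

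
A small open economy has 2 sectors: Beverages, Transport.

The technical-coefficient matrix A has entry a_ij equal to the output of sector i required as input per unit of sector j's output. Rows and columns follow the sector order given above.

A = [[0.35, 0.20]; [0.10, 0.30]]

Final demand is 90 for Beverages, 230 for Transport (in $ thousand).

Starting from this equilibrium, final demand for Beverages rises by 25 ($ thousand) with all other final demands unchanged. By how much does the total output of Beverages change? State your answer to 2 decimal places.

Δx_1 = 40.23

I − A =
  [   0.65    -0.20]
  [  -0.10     0.70]
det(I−A) = (0.65)(0.70) − (-0.20)(-0.10) = 0.4350
adj(I−A) = [[0.70, 0.20], [0.10, 0.65]]
(I − A)⁻¹ = adj(I−A) / det(I−A) ≈
  [   1.6092     0.4598]
  [   0.2299     1.4943]
Δx = (I − A)⁻¹ Δd with Δd having +25 in the Beverages component and 0 elsewhere.
So Δx_1 = L_11 · (+25), where L_11 = adj(I−A)_11 / det(I−A) = 0.70 / 0.4350.
Δx_1 = 0.70 × (+25) / 0.4350 = 17.50 / 0.4350 ≈ 40.23.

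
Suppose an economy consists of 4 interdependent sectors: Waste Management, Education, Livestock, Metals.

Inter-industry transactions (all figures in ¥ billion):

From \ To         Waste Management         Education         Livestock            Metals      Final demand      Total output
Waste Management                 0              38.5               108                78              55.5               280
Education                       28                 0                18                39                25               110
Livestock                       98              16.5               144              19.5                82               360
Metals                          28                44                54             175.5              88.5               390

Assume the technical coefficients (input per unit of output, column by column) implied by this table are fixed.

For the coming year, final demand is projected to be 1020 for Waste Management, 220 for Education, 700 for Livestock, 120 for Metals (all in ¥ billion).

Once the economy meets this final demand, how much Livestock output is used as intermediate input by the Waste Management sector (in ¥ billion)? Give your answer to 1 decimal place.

z_31 = 947.7

Technical coefficients a_ij = z_ij / X_j:
  a_11 = 0/280 = 0.00, a_21 = 28/280 = 0.10, a_31 = 98/280 = 0.35, a_41 = 28/280 = 0.10
  a_12 = 38.5/110 = 0.35, a_22 = 0/110 = 0.00, a_32 = 16.5/110 = 0.15, a_42 = 44/110 = 0.40
  a_13 = 108/360 = 0.30, a_23 = 18/360 = 0.05, a_33 = 144/360 = 0.40, a_43 = 54/360 = 0.15
  a_14 = 78/390 = 0.20, a_24 = 39/390 = 0.10, a_34 = 19.5/390 = 0.05, a_44 = 175.5/390 = 0.45
I − A =
  [   1.00    -0.35    -0.30    -0.20]
  [  -0.10     1.00    -0.05    -0.10]
  [  -0.35    -0.15     0.60    -0.05]
  [  -0.10    -0.40    -0.15     0.55]
Compute the cofactors C_ij = (−1)^(i+j)·(3×3 minor ij) of I−A; the adjugate is their transpose:
adj(I−A) = Cᵀ =
  [ 0.291125   0.196125   0.201875   0.159875]
  [ 0.053375   0.240750   0.064000   0.069000]
  [ 0.195250   0.196625   0.459250   0.148500]
  [ 0.145000   0.264375   0.208500   0.455875]
det(I−A) = Σ_j (I−A)_1j·C_1j = (1.00)(0.291125) + (-0.35)(0.053375) + (-0.30)(0.195250) + (-0.20)(0.145000) = 0.18486875
(I − A)⁻¹ = adj(I−A) / det(I−A) ≈
  [   1.5748     1.0609     1.0920     0.8648]
  [   0.2887     1.3023     0.3462     0.3732]
  [   1.0562     1.0636     2.4842     0.8033]
  [   0.7843     1.4301     1.1278     2.4659]
First solve x = (I − A)⁻¹ d = adj(I−A)·d / det(I−A); in particular x_1 = (0.291125·1020 + 0.196125·220 + 0.201875·700 + 0.159875·120) / 0.18486875 = 500.5925 / 0.18486875 ≈ 2707.826.
Intermediate flow from 3 to 1: z_31 = a_31 · x_1 = 0.35 × 500.5925 / 0.18486875 = 175.207375 / 0.18486875 ≈ 947.7.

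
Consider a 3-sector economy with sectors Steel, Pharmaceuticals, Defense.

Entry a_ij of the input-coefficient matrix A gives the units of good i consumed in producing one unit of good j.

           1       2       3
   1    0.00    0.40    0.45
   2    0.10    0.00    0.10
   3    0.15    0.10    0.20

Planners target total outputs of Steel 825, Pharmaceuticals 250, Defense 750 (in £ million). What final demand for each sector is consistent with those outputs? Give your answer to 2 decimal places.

d_1 = 387.50, d_2 = 92.50, d_3 = 451.25

I − A =
  [   1.00    -0.40    -0.45]
  [  -0.10     1.00    -0.10]
  [  -0.15    -0.10     0.80]
d = (I − A) x:
  d_1 = (+1.00)·825 + (-0.40)·250 + (-0.45)·750 = 387.50
  d_2 = (-0.10)·825 + (+1.00)·250 + (-0.10)·750 = 92.50
  d_3 = (-0.15)·825 + (-0.10)·250 + (+0.80)·750 = 451.25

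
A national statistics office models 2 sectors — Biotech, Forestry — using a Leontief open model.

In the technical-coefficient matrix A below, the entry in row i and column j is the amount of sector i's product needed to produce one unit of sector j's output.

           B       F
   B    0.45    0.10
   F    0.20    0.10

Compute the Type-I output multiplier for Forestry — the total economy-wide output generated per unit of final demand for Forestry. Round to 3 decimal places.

m_F = 1.368

I − A =
  [   0.55    -0.10]
  [  -0.20     0.90]
det(I−A) = (0.55)(0.90) − (-0.10)(-0.20) = 0.4750
adj(I−A) = [[0.90, 0.10], [0.20, 0.55]]
(I − A)⁻¹ = adj(I−A) / det(I−A) ≈
  [   1.8947     0.2105]
  [   0.4211     1.1579]
The output multiplier for sector j is the column-j sum of the Leontief inverse (I − A)⁻¹ = adj(I−A) / det(I−A).
Column F of adj(I−A): (0.10, 0.55); det(I−A) = 0.4750.
m_F = (0.10 + 0.55) / 0.4750 = 0.65 / 0.4750 ≈ 1.368.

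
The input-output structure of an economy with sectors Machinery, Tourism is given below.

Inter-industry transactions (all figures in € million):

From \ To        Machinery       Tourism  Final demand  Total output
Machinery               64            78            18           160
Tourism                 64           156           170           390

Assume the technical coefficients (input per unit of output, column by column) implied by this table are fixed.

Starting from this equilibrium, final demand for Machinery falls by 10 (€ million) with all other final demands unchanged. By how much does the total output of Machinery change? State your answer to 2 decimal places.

Δx_M = -21.43

Technical coefficients a_ij = z_ij / X_j:
  a_MM = 64/160 = 0.40, a_TM = 64/160 = 0.40
  a_MT = 78/390 = 0.20, a_TT = 156/390 = 0.40
I − A =
  [   0.60    -0.20]
  [  -0.40     0.60]
det(I−A) = (0.60)(0.60) − (-0.20)(-0.40) = 0.2800
adj(I−A) = [[0.60, 0.20], [0.40, 0.60]]
(I − A)⁻¹ = adj(I−A) / det(I−A) ≈
  [   2.1429     0.7143]
  [   1.4286     2.1429]
Δx = (I − A)⁻¹ Δd with Δd having -10 in the Machinery component and 0 elsewhere.
So Δx_M = L_MM · (-10), where L_MM = adj(I−A)_MM / det(I−A) = 0.60 / 0.2800.
Δx_M = 0.60 × (-10) / 0.2800 = -6.00 / 0.2800 ≈ -21.43.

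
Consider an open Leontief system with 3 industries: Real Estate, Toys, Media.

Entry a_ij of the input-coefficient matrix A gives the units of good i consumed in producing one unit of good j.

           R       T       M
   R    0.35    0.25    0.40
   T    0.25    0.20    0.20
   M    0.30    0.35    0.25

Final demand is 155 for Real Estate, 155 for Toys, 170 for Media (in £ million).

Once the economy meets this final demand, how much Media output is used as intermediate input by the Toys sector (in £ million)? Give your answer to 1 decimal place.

I − A =
  [   0.65    -0.25    -0.40]
  [  -0.25     0.80    -0.20]
  [  -0.30    -0.35     0.75]
Cofactors of I−A, C_ij = (−1)^(i+j)·(minor ij) (rows/columns in the sector order above):
  C_11 = (0.80)(0.75) − (-0.20)(-0.35) = 0.5300
  C_12 = −[(-0.25)(0.75) − (-0.20)(-0.30)] = 0.2475
  C_13 = (-0.25)(-0.35) − (0.80)(-0.30) = 0.3275
  C_21 = −[(-0.25)(0.75) − (-0.40)(-0.35)] = 0.3275
  C_22 = (0.65)(0.75) − (-0.40)(-0.30) = 0.3675
  C_23 = −[(0.65)(-0.35) − (-0.25)(-0.30)] = 0.3025
  C_31 = (-0.25)(-0.20) − (-0.40)(0.80) = 0.3700
  C_32 = −[(0.65)(-0.20) − (-0.40)(-0.25)] = 0.2300
  C_33 = (0.65)(0.80) − (-0.25)(-0.25) = 0.4575
det(I−A) = Σ_j (I−A)_1j·C_1j = (0.65)(0.5300) + (-0.25)(0.2475) + (-0.40)(0.3275) = 0.151625
adj(I−A) = Cᵀ =
  [ 0.5300   0.3275   0.3700]
  [ 0.2475   0.3675   0.2300]
  [ 0.3275   0.3025   0.4575]
(I − A)⁻¹ = adj(I−A) / det(I−A) ≈
  [   3.4955     2.1599     2.4402]
  [   1.6323     2.4237     1.5169]
  [   2.1599     1.9951     3.0173]
First solve x = (I − A)⁻¹ d = adj(I−A)·d / det(I−A); in particular x_T = (0.2475·155 + 0.3675·155 + 0.2300·170) / 0.151625 = 134.425 / 0.151625 ≈ 886.562.
Intermediate flow from M to T: z_MT = a_MT · x_T = 0.35 × 134.425 / 0.151625 = 47.04875 / 0.151625 ≈ 310.3.

z_MT = 310.3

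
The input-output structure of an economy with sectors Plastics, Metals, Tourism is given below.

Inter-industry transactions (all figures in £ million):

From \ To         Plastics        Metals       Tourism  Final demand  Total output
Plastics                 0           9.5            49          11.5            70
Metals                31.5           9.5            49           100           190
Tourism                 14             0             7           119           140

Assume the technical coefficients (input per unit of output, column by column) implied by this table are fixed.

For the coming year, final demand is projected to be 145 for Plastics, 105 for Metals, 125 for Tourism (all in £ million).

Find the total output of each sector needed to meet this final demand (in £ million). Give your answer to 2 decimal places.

x_P = 221.42, x_M = 281.06, x_T = 178.19

Technical coefficients a_ij = z_ij / X_j:
  a_PP = 0/70 = 0.00, a_MP = 31.5/70 = 0.45, a_TP = 14/70 = 0.20
  a_PM = 9.5/190 = 0.05, a_MM = 9.5/190 = 0.05, a_TM = 0/190 = 0.00
  a_PT = 49/140 = 0.35, a_MT = 49/140 = 0.35, a_TT = 7/140 = 0.05
I − A =
  [   1.00    -0.05    -0.35]
  [  -0.45     0.95    -0.35]
  [  -0.20     0.00     0.95]
Cofactors of I−A, C_ij = (−1)^(i+j)·(minor ij) (rows/columns in the sector order above):
  C_11 = (0.95)(0.95) − (-0.35)(0.00) = 0.9025
  C_12 = −[(-0.45)(0.95) − (-0.35)(-0.20)] = 0.4975
  C_13 = (-0.45)(0.00) − (0.95)(-0.20) = 0.1900
  C_21 = −[(-0.05)(0.95) − (-0.35)(0.00)] = 0.0475
  C_22 = (1.00)(0.95) − (-0.35)(-0.20) = 0.8800
  C_23 = −[(1.00)(0.00) − (-0.05)(-0.20)] = 0.0100
  C_31 = (-0.05)(-0.35) − (-0.35)(0.95) = 0.3500
  C_32 = −[(1.00)(-0.35) − (-0.35)(-0.45)] = 0.5075
  C_33 = (1.00)(0.95) − (-0.05)(-0.45) = 0.9275
det(I−A) = Σ_j (I−A)_1j·C_1j = (1.00)(0.9025) + (-0.05)(0.4975) + (-0.35)(0.1900) = 0.811125
adj(I−A) = Cᵀ =
  [ 0.9025   0.0475   0.3500]
  [ 0.4975   0.8800   0.5075]
  [ 0.1900   0.0100   0.9275]
(I − A)⁻¹ = adj(I−A) / det(I−A) ≈
  [   1.1127     0.0586     0.4315]
  [   0.6133     1.0849     0.6257]
  [   0.2342     0.0123     1.1435]
x = (I − A)⁻¹ d = adj(I−A)·d / det(I−A), with det(I−A) = 0.811125:
  x_P = (0.9025·145 + 0.0475·105 + 0.3500·125) / 0.811125 = 179.60 / 0.811125 ≈ 221.42
  x_M = (0.4975·145 + 0.8800·105 + 0.5075·125) / 0.811125 = 227.975 / 0.811125 ≈ 281.06
  x_T = (0.1900·145 + 0.0100·105 + 0.9275·125) / 0.811125 = 144.5375 / 0.811125 ≈ 178.19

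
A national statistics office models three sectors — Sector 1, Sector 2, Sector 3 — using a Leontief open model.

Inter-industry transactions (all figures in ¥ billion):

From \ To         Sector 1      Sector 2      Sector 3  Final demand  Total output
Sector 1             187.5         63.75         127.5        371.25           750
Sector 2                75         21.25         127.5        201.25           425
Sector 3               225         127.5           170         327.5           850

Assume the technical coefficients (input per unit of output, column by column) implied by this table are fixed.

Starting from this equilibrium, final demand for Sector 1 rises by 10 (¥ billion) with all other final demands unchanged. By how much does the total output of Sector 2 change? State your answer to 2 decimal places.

Technical coefficients a_ij = z_ij / X_j:
  a_11 = 187.5/750 = 0.25, a_21 = 75/750 = 0.10, a_31 = 225/750 = 0.30
  a_12 = 63.75/425 = 0.15, a_22 = 21.25/425 = 0.05, a_32 = 127.5/425 = 0.30
  a_13 = 127.5/850 = 0.15, a_23 = 127.5/850 = 0.15, a_33 = 170/850 = 0.20
I − A =
  [   0.75    -0.15    -0.15]
  [  -0.10     0.95    -0.15]
  [  -0.30    -0.30     0.80]
Cofactors of I−A, C_ij = (−1)^(i+j)·(minor ij) (rows/columns in the sector order above):
  C_11 = (0.95)(0.80) − (-0.15)(-0.30) = 0.7150
  C_12 = −[(-0.10)(0.80) − (-0.15)(-0.30)] = 0.1250
  C_13 = (-0.10)(-0.30) − (0.95)(-0.30) = 0.3150
  C_21 = −[(-0.15)(0.80) − (-0.15)(-0.30)] = 0.1650
  C_22 = (0.75)(0.80) − (-0.15)(-0.30) = 0.5550
  C_23 = −[(0.75)(-0.30) − (-0.15)(-0.30)] = 0.2700
  C_31 = (-0.15)(-0.15) − (-0.15)(0.95) = 0.1650
  C_32 = −[(0.75)(-0.15) − (-0.15)(-0.10)] = 0.1275
  C_33 = (0.75)(0.95) − (-0.15)(-0.10) = 0.6975
det(I−A) = Σ_j (I−A)_1j·C_1j = (0.75)(0.7150) + (-0.15)(0.1250) + (-0.15)(0.3150) = 0.47025
adj(I−A) = Cᵀ =
  [ 0.7150   0.1650   0.1650]
  [ 0.1250   0.5550   0.1275]
  [ 0.3150   0.2700   0.6975]
(I − A)⁻¹ = adj(I−A) / det(I−A) ≈
  [   1.5205     0.3509     0.3509]
  [   0.2658     1.1802     0.2711]
  [   0.6699     0.5742     1.4833]
Δx = (I − A)⁻¹ Δd with Δd having +10 in the Sector 1 component and 0 elsewhere.
So Δx_2 = L_21 · (+10), where L_21 = adj(I−A)_21 / det(I−A) = 0.1250 / 0.47025.
Δx_2 = 0.1250 × (+10) / 0.47025 = 1.25 / 0.47025 ≈ 2.66.

Δx_2 = 2.66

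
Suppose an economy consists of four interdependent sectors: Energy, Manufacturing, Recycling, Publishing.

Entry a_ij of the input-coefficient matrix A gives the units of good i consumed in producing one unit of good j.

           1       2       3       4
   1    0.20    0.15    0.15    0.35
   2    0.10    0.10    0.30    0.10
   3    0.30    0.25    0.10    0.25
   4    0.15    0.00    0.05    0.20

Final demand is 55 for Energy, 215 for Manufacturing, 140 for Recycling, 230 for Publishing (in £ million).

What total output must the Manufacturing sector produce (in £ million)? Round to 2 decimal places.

I − A =
  [   0.80    -0.15    -0.15    -0.35]
  [  -0.10     0.90    -0.30    -0.10]
  [  -0.30    -0.25     0.90    -0.25]
  [  -0.15     0.00    -0.05     0.80]
Compute the cofactors C_ij = (−1)^(i+j)·(3×3 minor ij) of I−A; the adjugate is their transpose:
adj(I−A) = Cᵀ =
  [ 0.575500   0.140500   0.160500   0.319500]
  [ 0.169000   0.471875   0.196250   0.194250]
  [ 0.273500   0.188500   0.514500   0.304000]
  [ 0.125000   0.038125   0.062250   0.516750]
det(I−A) = Σ_j (I−A)_1j·C_1j = (0.80)(0.575500) + (-0.15)(0.169000) + (-0.15)(0.273500) + (-0.35)(0.125000) = 0.350275
(I − A)⁻¹ = adj(I−A) / det(I−A) ≈
  [   1.6430     0.4011     0.4582     0.9121]
  [   0.4825     1.3472     0.5603     0.5546]
  [   0.7808     0.5381     1.4688     0.8679]
  [   0.3569     0.1088     0.1777     1.4753]
x = (I − A)⁻¹ d = adj(I−A)·d / det(I−A), with det(I−A) = 0.350275:
  x_1 = (0.575500·55 + 0.140500·215 + 0.160500·140 + 0.319500·230) / 0.350275 = 157.815 / 0.350275 ≈ 450.55
  x_2 = (0.169000·55 + 0.471875·215 + 0.196250·140 + 0.194250·230) / 0.350275 = 182.900625 / 0.350275 ≈ 522.16
  x_3 = (0.273500·55 + 0.188500·215 + 0.514500·140 + 0.304000·230) / 0.350275 = 197.52 / 0.350275 ≈ 563.90
  x_4 = (0.125000·55 + 0.038125·215 + 0.062250·140 + 0.516750·230) / 0.350275 = 142.639375 / 0.350275 ≈ 407.22

x_2 = 522.16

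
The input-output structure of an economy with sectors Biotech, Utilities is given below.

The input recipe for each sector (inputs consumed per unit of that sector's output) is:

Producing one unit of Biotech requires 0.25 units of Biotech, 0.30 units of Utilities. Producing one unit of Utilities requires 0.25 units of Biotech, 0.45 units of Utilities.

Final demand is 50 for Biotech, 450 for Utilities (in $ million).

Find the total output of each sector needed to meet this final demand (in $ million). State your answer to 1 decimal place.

I − A =
  [   0.75    -0.25]
  [  -0.30     0.55]
det(I−A) = (0.75)(0.55) − (-0.25)(-0.30) = 0.3375
adj(I−A) = [[0.55, 0.25], [0.30, 0.75]]
(I − A)⁻¹ = adj(I−A) / det(I−A) ≈
  [   1.6296     0.7407]
  [   0.8889     2.2222]
x = (I − A)⁻¹ d = adj(I−A)·d / det(I−A), with det(I−A) = 0.3375:
  x_1 = (0.55·50 + 0.25·450) / 0.3375 = 140.00 / 0.3375 ≈ 414.8
  x_2 = (0.30·50 + 0.75·450) / 0.3375 = 352.50 / 0.3375 ≈ 1044.4

x_1 = 414.8, x_2 = 1044.4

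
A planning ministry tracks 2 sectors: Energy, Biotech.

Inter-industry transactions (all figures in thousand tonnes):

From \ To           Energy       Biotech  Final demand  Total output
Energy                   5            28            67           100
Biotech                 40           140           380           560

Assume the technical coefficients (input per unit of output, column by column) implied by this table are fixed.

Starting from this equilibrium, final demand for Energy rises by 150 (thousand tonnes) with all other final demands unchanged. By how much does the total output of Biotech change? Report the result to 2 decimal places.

Δx_2 = 86.64

Technical coefficients a_ij = z_ij / X_j:
  a_11 = 5/100 = 0.05, a_21 = 40/100 = 0.40
  a_12 = 28/560 = 0.05, a_22 = 140/560 = 0.25
I − A =
  [   0.95    -0.05]
  [  -0.40     0.75]
det(I−A) = (0.95)(0.75) − (-0.05)(-0.40) = 0.6925
adj(I−A) = [[0.75, 0.05], [0.40, 0.95]]
(I − A)⁻¹ = adj(I−A) / det(I−A) ≈
  [   1.0830     0.0722]
  [   0.5776     1.3718]
Δx = (I − A)⁻¹ Δd with Δd having +150 in the Energy component and 0 elsewhere.
So Δx_2 = L_21 · (+150), where L_21 = adj(I−A)_21 / det(I−A) = 0.40 / 0.6925.
Δx_2 = 0.40 × (+150) / 0.6925 = 60.00 / 0.6925 ≈ 86.64.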